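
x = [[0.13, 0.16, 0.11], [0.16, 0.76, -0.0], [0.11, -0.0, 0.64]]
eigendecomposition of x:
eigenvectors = [[-0.96, 0.25, 0.14], [0.22, 0.95, -0.21], [0.19, 0.17, 0.97]]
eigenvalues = [0.07, 0.8, 0.66]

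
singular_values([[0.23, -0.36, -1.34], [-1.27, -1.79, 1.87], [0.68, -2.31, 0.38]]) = [3.39, 2.03, 0.78]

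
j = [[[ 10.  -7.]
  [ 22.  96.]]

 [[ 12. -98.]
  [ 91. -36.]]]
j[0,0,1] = -7.0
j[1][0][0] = 12.0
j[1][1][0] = 91.0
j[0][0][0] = 10.0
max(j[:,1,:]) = 96.0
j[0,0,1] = -7.0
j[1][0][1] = -98.0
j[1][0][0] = 12.0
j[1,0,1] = -98.0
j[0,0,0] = 10.0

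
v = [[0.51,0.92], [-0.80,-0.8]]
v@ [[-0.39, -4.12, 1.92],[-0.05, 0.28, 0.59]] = [[-0.24,-1.84,1.52],  [0.35,3.07,-2.01]]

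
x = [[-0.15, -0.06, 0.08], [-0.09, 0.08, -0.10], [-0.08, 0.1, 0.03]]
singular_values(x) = [0.2, 0.17, 0.08]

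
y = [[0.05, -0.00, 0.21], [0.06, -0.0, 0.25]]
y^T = [[0.05, 0.06],[-0.00, -0.0],[0.21, 0.25]]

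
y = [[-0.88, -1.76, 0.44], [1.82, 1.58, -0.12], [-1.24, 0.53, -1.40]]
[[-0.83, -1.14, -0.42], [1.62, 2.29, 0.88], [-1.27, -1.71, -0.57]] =y @ [[0.78, 1.17, 0.50], [0.15, 0.12, -0.02], [0.27, 0.23, -0.04]]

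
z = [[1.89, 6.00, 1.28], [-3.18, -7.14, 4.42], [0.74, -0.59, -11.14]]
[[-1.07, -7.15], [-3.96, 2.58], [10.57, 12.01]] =z @ [[-0.95, -0.40], [0.34, -0.84], [-1.03, -1.06]]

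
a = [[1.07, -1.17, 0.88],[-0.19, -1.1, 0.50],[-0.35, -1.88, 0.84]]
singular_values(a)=[2.8, 1.15, 0.0]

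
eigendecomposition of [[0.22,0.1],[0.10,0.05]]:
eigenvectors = [[0.91, -0.42], [0.42, 0.91]]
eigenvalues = [0.27, 0.0]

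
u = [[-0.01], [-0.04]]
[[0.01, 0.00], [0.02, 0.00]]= u@[[-0.51, -0.05]]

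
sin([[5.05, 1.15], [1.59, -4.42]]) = [[-0.83,  -0.22],[-0.3,  0.96]]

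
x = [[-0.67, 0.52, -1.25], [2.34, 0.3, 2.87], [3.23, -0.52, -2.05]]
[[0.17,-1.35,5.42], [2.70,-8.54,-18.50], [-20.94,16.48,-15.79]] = x@ [[-3.63, 1.58, -5.97],[4.01, -8.64, -0.85],[3.48, -3.36, -1.49]]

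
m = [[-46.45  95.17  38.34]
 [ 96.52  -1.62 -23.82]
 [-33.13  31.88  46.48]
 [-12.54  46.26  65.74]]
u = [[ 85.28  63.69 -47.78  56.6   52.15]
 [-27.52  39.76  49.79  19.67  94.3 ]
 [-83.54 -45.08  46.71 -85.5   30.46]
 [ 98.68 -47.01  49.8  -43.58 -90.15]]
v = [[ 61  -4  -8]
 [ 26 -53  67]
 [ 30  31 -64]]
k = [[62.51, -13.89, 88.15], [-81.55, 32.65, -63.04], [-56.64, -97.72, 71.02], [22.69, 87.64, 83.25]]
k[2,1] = -97.72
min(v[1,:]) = -53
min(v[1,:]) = -53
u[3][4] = -90.15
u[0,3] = 56.6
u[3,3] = -43.58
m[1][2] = -23.82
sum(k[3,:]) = 193.57999999999998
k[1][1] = 32.65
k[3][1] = 87.64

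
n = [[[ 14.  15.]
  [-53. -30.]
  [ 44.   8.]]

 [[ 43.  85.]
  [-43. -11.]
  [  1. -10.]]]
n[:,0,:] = [[14.0, 15.0], [43.0, 85.0]]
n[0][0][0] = 14.0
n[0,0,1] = 15.0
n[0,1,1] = -30.0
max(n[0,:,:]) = 44.0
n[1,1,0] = -43.0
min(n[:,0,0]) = 14.0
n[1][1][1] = -11.0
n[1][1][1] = -11.0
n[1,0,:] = [43.0, 85.0]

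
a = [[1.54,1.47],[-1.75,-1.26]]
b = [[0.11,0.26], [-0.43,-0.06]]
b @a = [[-0.29,-0.17],  [-0.56,-0.56]]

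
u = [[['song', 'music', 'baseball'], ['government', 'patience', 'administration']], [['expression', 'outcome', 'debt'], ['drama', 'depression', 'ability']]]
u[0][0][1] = 'music'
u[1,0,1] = 'outcome'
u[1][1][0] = 'drama'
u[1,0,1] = 'outcome'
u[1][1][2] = 'ability'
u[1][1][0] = 'drama'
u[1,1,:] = ['drama', 'depression', 'ability']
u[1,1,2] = 'ability'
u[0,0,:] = ['song', 'music', 'baseball']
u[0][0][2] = 'baseball'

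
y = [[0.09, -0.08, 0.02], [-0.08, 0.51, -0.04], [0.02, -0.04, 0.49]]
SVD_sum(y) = [[0.01, -0.07, 0.05], [-0.07, 0.36, -0.25], [0.05, -0.25, 0.17]] + [[0.0, -0.02, -0.03], [-0.02, 0.14, 0.21], [-0.03, 0.21, 0.32]] + [[0.07, 0.01, -0.0], [0.01, 0.00, -0.00], [-0.00, -0.00, 0.0]]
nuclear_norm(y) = 1.09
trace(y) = 1.09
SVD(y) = [[0.16, -0.08, -0.98], [-0.81, 0.56, -0.18], [0.56, 0.83, 0.03]] @ diag([0.5537968108356618, 0.46130118344462834, 0.07490200571970973]) @ [[0.16, -0.81, 0.56], [-0.08, 0.56, 0.83], [-0.98, -0.18, 0.03]]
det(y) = 0.02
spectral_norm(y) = 0.55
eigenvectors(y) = [[-0.98,-0.16,-0.08], [-0.18,0.81,0.56], [0.03,-0.56,0.83]]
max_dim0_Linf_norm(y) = 0.51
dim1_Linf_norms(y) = [0.09, 0.51, 0.49]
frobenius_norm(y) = 0.72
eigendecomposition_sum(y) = [[0.07, 0.01, -0.00], [0.01, 0.00, -0.00], [-0.0, -0.0, 0.0]] + [[0.01, -0.07, 0.05], [-0.07, 0.36, -0.25], [0.05, -0.25, 0.17]] + [[0.0,-0.02,-0.03], [-0.02,0.14,0.21], [-0.03,0.21,0.32]]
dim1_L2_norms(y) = [0.12, 0.52, 0.49]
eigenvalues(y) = [0.07, 0.55, 0.46]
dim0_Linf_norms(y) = [0.09, 0.51, 0.49]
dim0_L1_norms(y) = [0.19, 0.63, 0.55]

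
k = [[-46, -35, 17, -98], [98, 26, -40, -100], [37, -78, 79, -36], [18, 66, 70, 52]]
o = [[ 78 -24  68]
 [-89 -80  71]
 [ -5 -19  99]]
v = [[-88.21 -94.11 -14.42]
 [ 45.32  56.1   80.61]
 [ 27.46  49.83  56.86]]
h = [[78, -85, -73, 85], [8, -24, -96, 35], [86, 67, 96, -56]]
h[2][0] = 86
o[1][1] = -80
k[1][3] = -100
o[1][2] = 71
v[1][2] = 80.61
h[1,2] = -96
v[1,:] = [45.32, 56.1, 80.61]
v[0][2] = -14.42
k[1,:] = [98, 26, -40, -100]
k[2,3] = -36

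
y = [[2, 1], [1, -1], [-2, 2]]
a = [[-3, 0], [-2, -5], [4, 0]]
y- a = [[5, 1], [3, 4], [-6, 2]]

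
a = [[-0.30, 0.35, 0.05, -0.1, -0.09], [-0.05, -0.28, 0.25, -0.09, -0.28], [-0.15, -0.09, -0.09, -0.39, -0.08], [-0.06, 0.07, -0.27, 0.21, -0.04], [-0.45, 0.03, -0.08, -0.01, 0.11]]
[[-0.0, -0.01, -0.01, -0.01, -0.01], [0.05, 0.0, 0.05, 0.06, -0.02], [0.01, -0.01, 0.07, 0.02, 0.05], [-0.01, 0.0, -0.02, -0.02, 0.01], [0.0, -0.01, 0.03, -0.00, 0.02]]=a @ [[-0.04, 0.02, -0.07, -0.03, -0.02],[-0.07, 0.0, -0.12, -0.08, -0.04],[0.04, 0.01, -0.03, 0.05, -0.11],[0.01, 0.03, -0.1, -0.01, -0.09],[-0.08, -0.02, -0.04, -0.09, 0.05]]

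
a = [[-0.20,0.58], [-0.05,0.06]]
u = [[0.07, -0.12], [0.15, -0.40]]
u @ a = [[-0.01, 0.03], [-0.01, 0.06]]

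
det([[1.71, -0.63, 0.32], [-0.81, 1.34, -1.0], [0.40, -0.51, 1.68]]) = 2.333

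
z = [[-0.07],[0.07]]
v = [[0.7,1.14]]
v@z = [[0.03]]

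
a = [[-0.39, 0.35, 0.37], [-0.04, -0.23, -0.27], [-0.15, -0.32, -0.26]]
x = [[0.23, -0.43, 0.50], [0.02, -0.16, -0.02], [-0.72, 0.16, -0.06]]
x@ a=[[-0.15, 0.02, 0.07], [0.0, 0.05, 0.06], [0.28, -0.27, -0.29]]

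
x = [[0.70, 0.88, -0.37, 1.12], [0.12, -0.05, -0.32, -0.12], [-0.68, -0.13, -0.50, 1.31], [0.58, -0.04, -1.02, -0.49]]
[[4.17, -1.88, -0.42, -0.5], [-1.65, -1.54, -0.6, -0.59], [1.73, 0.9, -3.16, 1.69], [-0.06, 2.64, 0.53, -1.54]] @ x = [[2.69, 3.84, -0.22, 4.59], [-1.27, -1.27, 2.01, -2.16], [4.45, 1.82, -1.07, -3.14], [-0.98, -0.19, 0.48, 1.06]]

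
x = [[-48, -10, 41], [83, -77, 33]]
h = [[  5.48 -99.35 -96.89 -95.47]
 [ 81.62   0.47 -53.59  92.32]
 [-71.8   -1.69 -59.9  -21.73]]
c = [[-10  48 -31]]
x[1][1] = -77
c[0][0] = -10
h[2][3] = -21.73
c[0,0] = -10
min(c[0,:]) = -31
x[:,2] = [41, 33]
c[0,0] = -10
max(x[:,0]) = 83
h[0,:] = [5.48, -99.35, -96.89, -95.47]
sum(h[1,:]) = 120.82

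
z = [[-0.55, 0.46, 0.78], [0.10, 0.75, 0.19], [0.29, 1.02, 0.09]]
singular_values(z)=[1.44, 0.89, 0.0]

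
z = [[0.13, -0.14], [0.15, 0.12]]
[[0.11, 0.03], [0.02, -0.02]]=z@[[0.44, 0.02], [-0.41, -0.19]]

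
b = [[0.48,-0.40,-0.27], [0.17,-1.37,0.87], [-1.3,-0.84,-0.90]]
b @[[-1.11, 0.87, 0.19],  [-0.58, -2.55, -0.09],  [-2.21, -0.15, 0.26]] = [[0.30, 1.48, 0.06],[-1.32, 3.51, 0.38],[3.92, 1.15, -0.41]]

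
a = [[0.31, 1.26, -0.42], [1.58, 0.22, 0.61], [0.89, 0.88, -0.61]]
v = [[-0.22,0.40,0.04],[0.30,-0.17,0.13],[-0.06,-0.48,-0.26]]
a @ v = [[0.34, 0.11, 0.29],[-0.32, 0.3, -0.07],[0.10, 0.5, 0.31]]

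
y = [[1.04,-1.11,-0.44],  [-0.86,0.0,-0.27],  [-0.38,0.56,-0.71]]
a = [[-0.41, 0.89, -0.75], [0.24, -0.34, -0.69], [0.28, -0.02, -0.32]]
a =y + [[-1.45, 2.00, -0.31], [1.10, -0.34, -0.42], [0.66, -0.58, 0.39]]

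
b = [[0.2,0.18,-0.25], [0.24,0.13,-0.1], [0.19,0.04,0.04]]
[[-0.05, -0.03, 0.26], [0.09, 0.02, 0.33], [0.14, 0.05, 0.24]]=b @ [[0.18, 0.16, 0.49],  [1.33, 0.19, 2.54],  [1.29, 0.40, 1.20]]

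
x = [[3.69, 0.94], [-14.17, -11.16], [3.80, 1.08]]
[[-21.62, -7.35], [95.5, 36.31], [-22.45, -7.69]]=x @ [[-5.44, -1.72],[-1.65, -1.07]]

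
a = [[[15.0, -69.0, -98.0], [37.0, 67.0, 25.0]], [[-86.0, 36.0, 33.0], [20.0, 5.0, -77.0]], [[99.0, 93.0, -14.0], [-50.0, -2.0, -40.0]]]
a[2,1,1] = -2.0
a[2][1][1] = -2.0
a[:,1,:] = [[37.0, 67.0, 25.0], [20.0, 5.0, -77.0], [-50.0, -2.0, -40.0]]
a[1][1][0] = 20.0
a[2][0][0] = 99.0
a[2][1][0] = -50.0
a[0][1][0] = 37.0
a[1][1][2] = -77.0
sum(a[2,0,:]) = 178.0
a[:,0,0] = [15.0, -86.0, 99.0]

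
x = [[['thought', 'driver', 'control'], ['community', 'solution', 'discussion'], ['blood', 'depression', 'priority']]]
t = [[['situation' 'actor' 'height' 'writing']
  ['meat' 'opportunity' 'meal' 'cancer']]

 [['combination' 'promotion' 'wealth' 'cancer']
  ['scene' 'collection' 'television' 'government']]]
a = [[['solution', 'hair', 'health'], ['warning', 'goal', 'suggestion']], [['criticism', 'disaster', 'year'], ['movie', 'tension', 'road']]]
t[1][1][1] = 'collection'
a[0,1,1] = 'goal'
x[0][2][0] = 'blood'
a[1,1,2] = 'road'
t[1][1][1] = 'collection'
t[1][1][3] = 'government'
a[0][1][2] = 'suggestion'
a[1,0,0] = 'criticism'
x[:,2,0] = ['blood']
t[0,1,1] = 'opportunity'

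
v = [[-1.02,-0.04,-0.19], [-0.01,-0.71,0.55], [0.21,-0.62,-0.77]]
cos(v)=[[0.54, -0.07, -0.15],[-0.05, 0.89, 0.39],[0.17, -0.44, 0.86]]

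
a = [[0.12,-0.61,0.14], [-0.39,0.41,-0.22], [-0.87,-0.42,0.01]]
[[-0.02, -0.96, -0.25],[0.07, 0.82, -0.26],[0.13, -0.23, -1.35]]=a @ [[-0.15, -0.42, 1.19],[-0.01, 1.41, 0.76],[-0.07, -0.36, 0.49]]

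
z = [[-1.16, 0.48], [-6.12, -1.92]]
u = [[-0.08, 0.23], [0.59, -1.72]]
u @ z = [[-1.31,-0.48], [9.84,3.59]]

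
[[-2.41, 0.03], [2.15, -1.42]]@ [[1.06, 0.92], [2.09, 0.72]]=[[-2.49,-2.2], [-0.69,0.96]]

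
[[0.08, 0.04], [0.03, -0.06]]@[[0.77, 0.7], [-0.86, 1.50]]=[[0.03, 0.12], [0.07, -0.07]]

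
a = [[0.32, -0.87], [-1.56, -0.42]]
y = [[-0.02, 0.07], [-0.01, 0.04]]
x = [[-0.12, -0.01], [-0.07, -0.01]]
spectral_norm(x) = 0.14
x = y @ a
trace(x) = -0.13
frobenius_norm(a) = 1.86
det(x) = 0.00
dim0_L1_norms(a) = [1.88, 1.29]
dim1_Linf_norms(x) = [0.12, 0.07]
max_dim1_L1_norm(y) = 0.09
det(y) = -0.00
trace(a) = -0.10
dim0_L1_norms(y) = [0.03, 0.11]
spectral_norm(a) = 1.62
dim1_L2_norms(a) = [0.93, 1.62]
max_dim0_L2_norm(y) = 0.08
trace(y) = 0.02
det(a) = -1.49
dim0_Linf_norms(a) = [1.56, 0.87]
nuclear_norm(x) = 0.14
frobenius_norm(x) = 0.14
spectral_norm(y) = 0.08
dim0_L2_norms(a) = [1.59, 0.97]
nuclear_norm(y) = 0.08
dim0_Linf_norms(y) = [0.02, 0.07]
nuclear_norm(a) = 2.54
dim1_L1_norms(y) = [0.09, 0.05]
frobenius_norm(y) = 0.08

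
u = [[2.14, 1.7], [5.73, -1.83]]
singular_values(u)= [6.23, 2.19]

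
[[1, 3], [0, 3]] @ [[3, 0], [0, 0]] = [[3, 0], [0, 0]]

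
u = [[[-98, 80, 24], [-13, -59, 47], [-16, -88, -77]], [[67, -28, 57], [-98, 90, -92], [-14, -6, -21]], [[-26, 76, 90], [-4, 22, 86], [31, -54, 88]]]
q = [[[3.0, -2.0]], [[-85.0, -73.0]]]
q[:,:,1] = [[-2.0], [-73.0]]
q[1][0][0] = -85.0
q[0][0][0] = 3.0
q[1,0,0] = -85.0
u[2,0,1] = 76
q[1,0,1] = -73.0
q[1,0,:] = [-85.0, -73.0]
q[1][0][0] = -85.0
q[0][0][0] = 3.0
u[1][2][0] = -14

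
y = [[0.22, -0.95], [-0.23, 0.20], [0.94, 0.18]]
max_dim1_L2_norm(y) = 0.98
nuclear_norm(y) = 1.98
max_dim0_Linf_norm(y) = 0.95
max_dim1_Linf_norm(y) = 0.95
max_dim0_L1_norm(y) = 1.39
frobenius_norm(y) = 1.40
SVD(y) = [[-0.79,0.57],[0.29,0.01],[-0.54,-0.82]] @ diag([1.0323979679208466, 0.9454916371036322]) @ [[-0.73,0.69], [-0.69,-0.73]]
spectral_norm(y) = 1.03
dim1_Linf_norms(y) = [0.95, 0.23, 0.94]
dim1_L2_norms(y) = [0.98, 0.3, 0.96]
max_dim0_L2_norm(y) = 0.99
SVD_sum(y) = [[0.59, -0.56],[-0.22, 0.21],[0.41, -0.38]] + [[-0.37,-0.39], [-0.01,-0.01], [0.53,0.56]]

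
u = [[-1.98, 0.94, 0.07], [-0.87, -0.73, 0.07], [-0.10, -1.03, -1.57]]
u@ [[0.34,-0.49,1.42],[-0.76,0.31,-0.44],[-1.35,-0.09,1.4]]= [[-1.48, 1.26, -3.13], [0.16, 0.19, -0.82], [2.87, -0.13, -1.89]]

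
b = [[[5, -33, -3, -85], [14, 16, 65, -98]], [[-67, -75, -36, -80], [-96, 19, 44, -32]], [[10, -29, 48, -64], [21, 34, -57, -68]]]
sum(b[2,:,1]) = 5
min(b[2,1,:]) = -68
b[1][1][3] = -32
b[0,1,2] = 65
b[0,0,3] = -85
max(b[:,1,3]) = -32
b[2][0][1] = -29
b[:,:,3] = [[-85, -98], [-80, -32], [-64, -68]]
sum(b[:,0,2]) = 9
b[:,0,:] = [[5, -33, -3, -85], [-67, -75, -36, -80], [10, -29, 48, -64]]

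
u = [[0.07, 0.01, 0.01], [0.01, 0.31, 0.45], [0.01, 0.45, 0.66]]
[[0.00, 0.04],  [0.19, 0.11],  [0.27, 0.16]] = u @ [[-0.06, 0.56], [1.1, 0.64], [-0.34, -0.2]]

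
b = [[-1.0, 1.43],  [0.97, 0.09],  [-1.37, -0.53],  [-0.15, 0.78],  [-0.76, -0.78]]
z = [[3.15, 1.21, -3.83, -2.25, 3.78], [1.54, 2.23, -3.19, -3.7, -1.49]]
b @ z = [[-0.95, 1.98, -0.73, -3.04, -5.91], [3.19, 1.37, -4.0, -2.52, 3.53], [-5.13, -2.84, 6.94, 5.04, -4.39], [0.73, 1.56, -1.91, -2.55, -1.73], [-3.6, -2.66, 5.4, 4.60, -1.71]]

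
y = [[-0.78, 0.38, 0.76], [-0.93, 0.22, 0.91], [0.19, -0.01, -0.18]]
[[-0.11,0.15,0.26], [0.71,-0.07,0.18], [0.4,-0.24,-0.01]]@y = [[-0.00, -0.01, 0.01], [-0.45, 0.25, 0.44], [-0.09, 0.10, 0.09]]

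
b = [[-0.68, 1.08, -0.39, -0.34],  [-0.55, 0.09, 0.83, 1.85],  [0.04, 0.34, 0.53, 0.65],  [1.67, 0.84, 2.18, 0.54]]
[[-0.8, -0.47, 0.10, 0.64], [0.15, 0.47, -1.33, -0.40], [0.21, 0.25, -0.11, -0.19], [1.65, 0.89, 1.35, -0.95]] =b @ [[0.58,0.44,1.24,-0.23], [-0.21,-0.04,0.63,0.28], [0.37,-0.01,-0.54,-0.33], [0.1,0.39,-0.14,-0.15]]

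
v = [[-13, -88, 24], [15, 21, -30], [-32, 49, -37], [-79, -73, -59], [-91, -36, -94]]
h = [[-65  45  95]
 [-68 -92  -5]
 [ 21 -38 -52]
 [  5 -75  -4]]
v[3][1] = -73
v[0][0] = -13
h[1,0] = -68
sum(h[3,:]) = -74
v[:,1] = [-88, 21, 49, -73, -36]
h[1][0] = -68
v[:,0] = [-13, 15, -32, -79, -91]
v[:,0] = [-13, 15, -32, -79, -91]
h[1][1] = -92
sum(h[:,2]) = 34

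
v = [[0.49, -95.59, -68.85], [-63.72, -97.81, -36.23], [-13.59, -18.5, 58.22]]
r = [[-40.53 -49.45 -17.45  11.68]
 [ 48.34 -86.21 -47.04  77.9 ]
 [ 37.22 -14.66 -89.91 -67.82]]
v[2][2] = 58.22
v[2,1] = -18.5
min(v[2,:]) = -18.5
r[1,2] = -47.04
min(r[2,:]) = -89.91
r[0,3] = 11.68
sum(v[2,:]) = 26.129999999999995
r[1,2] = -47.04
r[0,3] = 11.68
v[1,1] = -97.81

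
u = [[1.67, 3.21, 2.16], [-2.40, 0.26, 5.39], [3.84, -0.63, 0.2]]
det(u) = 74.847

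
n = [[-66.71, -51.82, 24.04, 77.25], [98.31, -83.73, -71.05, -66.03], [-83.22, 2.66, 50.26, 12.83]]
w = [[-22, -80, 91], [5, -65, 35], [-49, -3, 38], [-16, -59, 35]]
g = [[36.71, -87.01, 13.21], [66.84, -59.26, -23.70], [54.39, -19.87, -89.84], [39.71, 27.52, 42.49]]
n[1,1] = -83.73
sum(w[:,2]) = 199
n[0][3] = 77.25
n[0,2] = 24.04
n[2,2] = 50.26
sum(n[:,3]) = 24.049999999999997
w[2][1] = -3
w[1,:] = [5, -65, 35]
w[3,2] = 35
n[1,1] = -83.73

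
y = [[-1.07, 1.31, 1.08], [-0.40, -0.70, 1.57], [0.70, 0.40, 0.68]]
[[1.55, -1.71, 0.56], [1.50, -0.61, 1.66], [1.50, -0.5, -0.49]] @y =[[-0.58, 3.45, -0.63], [-0.20, 3.06, 1.79], [-1.75, 2.12, 0.50]]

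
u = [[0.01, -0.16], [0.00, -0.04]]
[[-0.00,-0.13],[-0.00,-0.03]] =u@ [[0.22, -0.22],[0.04, 0.8]]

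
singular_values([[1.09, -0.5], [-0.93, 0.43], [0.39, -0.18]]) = [1.63, 0.0]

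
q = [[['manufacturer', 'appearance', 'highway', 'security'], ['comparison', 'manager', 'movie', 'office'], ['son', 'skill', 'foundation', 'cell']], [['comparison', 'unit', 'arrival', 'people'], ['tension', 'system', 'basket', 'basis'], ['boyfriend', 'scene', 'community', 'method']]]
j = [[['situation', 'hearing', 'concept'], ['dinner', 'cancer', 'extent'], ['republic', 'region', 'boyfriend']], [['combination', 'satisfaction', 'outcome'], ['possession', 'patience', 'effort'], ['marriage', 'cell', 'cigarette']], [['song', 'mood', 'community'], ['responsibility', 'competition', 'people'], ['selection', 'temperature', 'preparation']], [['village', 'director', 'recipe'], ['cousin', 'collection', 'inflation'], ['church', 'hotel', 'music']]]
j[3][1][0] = 'cousin'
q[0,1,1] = 'manager'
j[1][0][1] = 'satisfaction'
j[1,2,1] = 'cell'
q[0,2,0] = 'son'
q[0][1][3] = 'office'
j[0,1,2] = 'extent'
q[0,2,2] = 'foundation'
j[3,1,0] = 'cousin'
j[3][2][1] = 'hotel'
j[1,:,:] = [['combination', 'satisfaction', 'outcome'], ['possession', 'patience', 'effort'], ['marriage', 'cell', 'cigarette']]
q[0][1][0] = 'comparison'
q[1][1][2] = 'basket'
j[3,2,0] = 'church'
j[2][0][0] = 'song'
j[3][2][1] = 'hotel'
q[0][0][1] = 'appearance'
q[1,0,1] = 'unit'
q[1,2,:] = ['boyfriend', 'scene', 'community', 'method']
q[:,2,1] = ['skill', 'scene']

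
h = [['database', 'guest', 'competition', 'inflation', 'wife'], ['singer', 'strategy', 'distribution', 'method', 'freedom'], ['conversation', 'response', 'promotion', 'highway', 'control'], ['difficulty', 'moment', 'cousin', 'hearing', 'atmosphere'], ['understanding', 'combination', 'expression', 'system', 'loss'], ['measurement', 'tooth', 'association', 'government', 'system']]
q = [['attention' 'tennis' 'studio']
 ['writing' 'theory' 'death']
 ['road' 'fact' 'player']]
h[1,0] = 'singer'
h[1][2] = 'distribution'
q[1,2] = 'death'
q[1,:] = ['writing', 'theory', 'death']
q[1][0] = 'writing'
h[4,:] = ['understanding', 'combination', 'expression', 'system', 'loss']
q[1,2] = 'death'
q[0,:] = ['attention', 'tennis', 'studio']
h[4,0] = 'understanding'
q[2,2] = 'player'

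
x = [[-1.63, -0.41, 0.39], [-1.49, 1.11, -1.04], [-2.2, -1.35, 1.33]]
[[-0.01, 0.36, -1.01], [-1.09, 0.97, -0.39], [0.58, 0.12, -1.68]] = x @ [[0.19, -0.33, 0.53], [-0.58, -0.04, -0.06], [0.16, -0.5, -0.45]]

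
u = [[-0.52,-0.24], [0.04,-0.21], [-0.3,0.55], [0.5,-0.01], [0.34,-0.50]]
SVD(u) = [[-0.25, -0.76], [0.17, -0.20], [-0.61, 0.33], [0.40, 0.46], [0.61, -0.24]] @ diag([0.9578798049496238, 0.6814442598405759]) @ [[0.76, -0.65],[0.65, 0.76]]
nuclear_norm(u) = 1.64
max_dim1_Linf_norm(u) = 0.55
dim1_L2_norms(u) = [0.57, 0.21, 0.63, 0.5, 0.6]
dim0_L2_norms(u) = [0.85, 0.81]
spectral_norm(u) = 0.96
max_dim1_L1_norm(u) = 0.85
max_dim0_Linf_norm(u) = 0.55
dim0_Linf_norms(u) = [0.52, 0.55]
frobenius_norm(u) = 1.18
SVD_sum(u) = [[-0.18, 0.16], [0.13, -0.11], [-0.45, 0.38], [0.3, -0.25], [0.44, -0.38]] + [[-0.34, -0.4], [-0.09, -0.10], [0.15, 0.17], [0.20, 0.24], [-0.10, -0.12]]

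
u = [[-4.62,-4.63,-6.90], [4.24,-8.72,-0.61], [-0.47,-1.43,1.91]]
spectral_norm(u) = 10.84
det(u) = 187.26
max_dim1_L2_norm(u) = 9.72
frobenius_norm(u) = 13.81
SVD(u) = [[0.67, 0.73, -0.09],[0.74, -0.66, 0.13],[0.04, -0.15, -0.99]] @ diag([10.844320803469687, 8.291997216386678, 2.0824957322573705]) @ [[0.0,-0.89,-0.46], [-0.74,0.31,-0.60], [0.67,0.34,-0.65]]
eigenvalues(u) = [(-7.08+4.33j), (-7.08-4.33j), (2.72+0j)]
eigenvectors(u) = [[(0.74+0j), (0.74-0j), -0.57+0.00j], [(0.24-0.62j), 0.24+0.62j, -0.25+0.00j], [0.10-0.05j, 0.10+0.05j, 0.78+0.00j]]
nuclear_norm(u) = 21.22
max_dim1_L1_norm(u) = 16.15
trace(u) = -11.43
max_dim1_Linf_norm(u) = 8.72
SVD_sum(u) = [[0.0, -6.47, -3.38], [0.0, -7.1, -3.71], [0.00, -0.34, -0.18]] + [[-4.50, 1.9, -3.64], [4.06, -1.71, 3.28], [0.92, -0.39, 0.74]] + [[-0.12, -0.06, 0.12], [0.18, 0.09, -0.17], [-1.39, -0.71, 1.35]]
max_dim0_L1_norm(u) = 14.78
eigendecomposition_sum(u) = [[(-2.41+3.43j), (-2.39-4.32j), (-2.55+1.11j)],[2.08+3.13j, -4.39+0.58j, 0.10+2.49j],[(-0.1+0.63j), (-0.62-0.43j), -0.27+0.32j]] + [[-2.41-3.43j, (-2.39+4.32j), (-2.55-1.11j)], [(2.08-3.13j), -4.39-0.58j, 0.10-2.49j], [-0.10-0.63j, -0.62+0.43j, (-0.27-0.32j)]] + [[0.20+0.00j, 0.14-0.00j, (-1.81-0j)], [(0.09+0j), (0.06-0j), -0.80-0.00j], [(-0.27-0j), -0.20+0.00j, (2.46+0j)]]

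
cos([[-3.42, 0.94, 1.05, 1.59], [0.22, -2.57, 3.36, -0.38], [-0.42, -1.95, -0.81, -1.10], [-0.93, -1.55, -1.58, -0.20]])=[[-1.85,-2.07,4.85,1.14], [-0.90,-3.51,6.35,0.29], [-0.88,-4.42,-1.13,-2.11], [-1.12,-4.26,-1.79,-1.17]]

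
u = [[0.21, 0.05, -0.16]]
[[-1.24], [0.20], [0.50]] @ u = [[-0.26,-0.06,0.2],[0.04,0.01,-0.03],[0.1,0.02,-0.08]]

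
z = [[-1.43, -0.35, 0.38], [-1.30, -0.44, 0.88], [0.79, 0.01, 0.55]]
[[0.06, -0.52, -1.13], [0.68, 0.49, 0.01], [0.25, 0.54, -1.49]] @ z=[[-0.30, 0.2, -1.06], [-1.6, -0.45, 0.7], [-2.24, -0.34, -0.25]]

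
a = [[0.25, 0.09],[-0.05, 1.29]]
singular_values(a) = [1.29, 0.25]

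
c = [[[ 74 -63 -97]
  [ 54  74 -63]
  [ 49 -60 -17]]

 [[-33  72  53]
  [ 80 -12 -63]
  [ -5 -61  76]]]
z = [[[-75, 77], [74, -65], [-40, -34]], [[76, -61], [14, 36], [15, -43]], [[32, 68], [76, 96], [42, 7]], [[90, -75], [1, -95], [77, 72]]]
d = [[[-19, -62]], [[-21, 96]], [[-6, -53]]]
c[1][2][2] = 76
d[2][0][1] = -53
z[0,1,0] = 74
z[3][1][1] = -95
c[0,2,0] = 49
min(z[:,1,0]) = 1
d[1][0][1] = 96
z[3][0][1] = -75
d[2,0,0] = -6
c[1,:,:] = [[-33, 72, 53], [80, -12, -63], [-5, -61, 76]]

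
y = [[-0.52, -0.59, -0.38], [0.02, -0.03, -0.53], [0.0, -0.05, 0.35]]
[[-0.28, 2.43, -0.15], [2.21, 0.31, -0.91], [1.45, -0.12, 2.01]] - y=[[0.24, 3.02, 0.23],[2.19, 0.34, -0.38],[1.45, -0.07, 1.66]]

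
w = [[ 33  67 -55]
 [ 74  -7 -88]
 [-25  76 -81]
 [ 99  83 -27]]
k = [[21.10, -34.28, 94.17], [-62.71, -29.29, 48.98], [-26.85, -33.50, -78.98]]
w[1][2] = -88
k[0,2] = 94.17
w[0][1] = 67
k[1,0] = -62.71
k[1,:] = [-62.71, -29.29, 48.98]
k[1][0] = -62.71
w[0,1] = 67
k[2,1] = -33.5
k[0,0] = 21.1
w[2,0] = -25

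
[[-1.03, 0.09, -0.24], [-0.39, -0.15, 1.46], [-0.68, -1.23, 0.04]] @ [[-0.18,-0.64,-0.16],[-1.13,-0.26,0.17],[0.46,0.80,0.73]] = [[-0.03,0.44,0.0],[0.91,1.46,1.1],[1.53,0.79,-0.07]]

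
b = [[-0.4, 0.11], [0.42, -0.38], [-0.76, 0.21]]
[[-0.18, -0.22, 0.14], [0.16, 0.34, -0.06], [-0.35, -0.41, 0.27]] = b@[[0.49,  0.42,  -0.46], [0.11,  -0.44,  -0.36]]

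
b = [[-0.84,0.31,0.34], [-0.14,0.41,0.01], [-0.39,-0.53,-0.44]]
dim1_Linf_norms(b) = [0.84, 0.41, 0.53]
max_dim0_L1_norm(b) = 1.37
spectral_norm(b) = 1.00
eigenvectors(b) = [[0.29-0.59j, (0.29+0.59j), -0.06+0.00j], [(0.05-0.06j), 0.05+0.06j, -0.83+0.00j], [0.75+0.00j, 0.75-0.00j, 0.55+0.00j]]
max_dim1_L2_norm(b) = 0.96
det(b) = 0.21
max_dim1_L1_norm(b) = 1.49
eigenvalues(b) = [(-0.63+0.35j), (-0.63-0.35j), (0.39+0j)]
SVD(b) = [[-0.94, 0.18, -0.27],[-0.31, -0.24, 0.92],[0.11, 0.95, 0.28]] @ diag([0.9987494901119838, 0.8188546830050425, 0.25234195870239895]) @ [[0.8, -0.48, -0.37], [-0.6, -0.67, -0.44], [-0.04, 0.57, -0.82]]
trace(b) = -0.87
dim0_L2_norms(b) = [0.94, 0.74, 0.56]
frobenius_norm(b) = 1.32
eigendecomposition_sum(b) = [[(-0.42-0j), 0.14+0.20j, 0.17+0.31j],[-0.05-0.01j, 0.01+0.03j, 0.01+0.04j],[-0.21-0.42j, (-0.14+0.25j), -0.22+0.33j]] + [[-0.42+0.00j, 0.14-0.20j, (0.17-0.31j)], [(-0.05+0.01j), (0.01-0.03j), (0.01-0.04j)], [(-0.21+0.42j), -0.14-0.25j, -0.22-0.33j]] + [[(-0-0j), (0.03-0j), (-0-0j)],[-0.04-0.00j, (0.39-0j), (-0.01-0j)],[0.03+0.00j, -0.26+0.00j, 0.01+0.00j]]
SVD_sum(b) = [[-0.75, 0.45, 0.35], [-0.25, 0.15, 0.12], [0.08, -0.05, -0.04]] + [[-0.09, -0.1, -0.07], [0.12, 0.13, 0.08], [-0.47, -0.52, -0.34]] + [[0.0,-0.04,0.06], [-0.01,0.13,-0.19], [-0.0,0.04,-0.06]]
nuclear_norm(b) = 2.07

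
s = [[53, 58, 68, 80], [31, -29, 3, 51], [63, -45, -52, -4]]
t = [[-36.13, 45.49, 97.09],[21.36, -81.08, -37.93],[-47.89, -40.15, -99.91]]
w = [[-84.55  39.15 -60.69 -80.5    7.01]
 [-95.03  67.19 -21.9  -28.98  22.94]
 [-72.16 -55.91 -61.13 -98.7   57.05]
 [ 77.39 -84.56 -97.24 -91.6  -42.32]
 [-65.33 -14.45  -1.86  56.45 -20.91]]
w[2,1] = -55.91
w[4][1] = -14.45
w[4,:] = [-65.33, -14.45, -1.86, 56.45, -20.91]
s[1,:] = [31, -29, 3, 51]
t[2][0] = -47.89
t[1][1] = -81.08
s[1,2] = 3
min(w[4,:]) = -65.33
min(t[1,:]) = -81.08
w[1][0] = -95.03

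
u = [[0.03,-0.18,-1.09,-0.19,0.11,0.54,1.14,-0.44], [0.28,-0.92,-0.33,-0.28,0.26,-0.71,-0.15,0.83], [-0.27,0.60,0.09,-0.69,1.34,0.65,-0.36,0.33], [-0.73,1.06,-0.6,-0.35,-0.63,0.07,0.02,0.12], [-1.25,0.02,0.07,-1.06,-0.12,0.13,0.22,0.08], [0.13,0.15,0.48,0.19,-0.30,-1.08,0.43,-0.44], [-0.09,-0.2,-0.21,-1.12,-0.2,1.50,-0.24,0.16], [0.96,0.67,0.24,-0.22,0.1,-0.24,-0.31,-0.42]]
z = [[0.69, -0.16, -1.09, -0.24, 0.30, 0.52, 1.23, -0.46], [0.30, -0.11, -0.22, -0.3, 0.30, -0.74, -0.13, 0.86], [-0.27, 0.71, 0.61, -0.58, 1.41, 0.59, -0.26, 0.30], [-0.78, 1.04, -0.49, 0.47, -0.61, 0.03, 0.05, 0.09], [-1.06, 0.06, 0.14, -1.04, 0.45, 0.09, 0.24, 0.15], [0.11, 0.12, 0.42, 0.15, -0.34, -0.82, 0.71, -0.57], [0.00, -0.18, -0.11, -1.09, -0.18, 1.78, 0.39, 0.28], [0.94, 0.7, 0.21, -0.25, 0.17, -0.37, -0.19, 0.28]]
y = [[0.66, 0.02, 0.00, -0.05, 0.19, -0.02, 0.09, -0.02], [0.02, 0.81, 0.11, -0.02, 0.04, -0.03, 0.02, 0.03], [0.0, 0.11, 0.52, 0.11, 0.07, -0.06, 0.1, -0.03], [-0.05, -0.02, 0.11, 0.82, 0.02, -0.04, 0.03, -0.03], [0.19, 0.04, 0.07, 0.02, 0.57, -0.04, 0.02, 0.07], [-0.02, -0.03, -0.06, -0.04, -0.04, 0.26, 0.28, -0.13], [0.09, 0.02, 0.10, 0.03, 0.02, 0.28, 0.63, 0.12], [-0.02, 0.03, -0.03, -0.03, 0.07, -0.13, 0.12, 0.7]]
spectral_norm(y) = 0.94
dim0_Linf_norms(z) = [1.06, 1.04, 1.09, 1.09, 1.41, 1.78, 1.23, 0.86]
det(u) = 2.96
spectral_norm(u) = 2.80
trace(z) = 1.96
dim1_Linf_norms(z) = [1.23, 0.86, 1.41, 1.04, 1.06, 0.82, 1.78, 0.94]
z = u + y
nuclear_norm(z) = 12.16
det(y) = 0.00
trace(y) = 4.97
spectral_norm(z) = 2.73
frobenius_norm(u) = 4.65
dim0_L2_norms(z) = [1.81, 1.47, 1.45, 1.75, 1.71, 2.27, 1.53, 1.25]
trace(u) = -3.01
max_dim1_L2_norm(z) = 2.16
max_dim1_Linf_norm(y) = 0.82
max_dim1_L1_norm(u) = 4.33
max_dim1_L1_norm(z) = 4.73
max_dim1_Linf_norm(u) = 1.5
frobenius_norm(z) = 4.75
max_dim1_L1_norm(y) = 1.29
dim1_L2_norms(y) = [0.7, 0.82, 0.56, 0.83, 0.61, 0.41, 0.71, 0.73]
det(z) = 7.76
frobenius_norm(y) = 1.94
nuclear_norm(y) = 4.97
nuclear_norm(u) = 11.74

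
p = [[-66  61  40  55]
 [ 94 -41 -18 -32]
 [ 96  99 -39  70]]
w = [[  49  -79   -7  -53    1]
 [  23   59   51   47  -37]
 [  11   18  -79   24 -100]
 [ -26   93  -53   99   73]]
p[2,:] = [96, 99, -39, 70]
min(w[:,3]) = -53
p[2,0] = 96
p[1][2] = -18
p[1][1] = -41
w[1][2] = 51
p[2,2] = -39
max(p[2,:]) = 99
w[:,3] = [-53, 47, 24, 99]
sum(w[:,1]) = 91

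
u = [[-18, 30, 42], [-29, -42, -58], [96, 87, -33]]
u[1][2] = -58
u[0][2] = 42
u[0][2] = 42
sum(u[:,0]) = 49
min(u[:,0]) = -29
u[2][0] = 96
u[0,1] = 30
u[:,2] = [42, -58, -33]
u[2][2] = -33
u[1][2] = -58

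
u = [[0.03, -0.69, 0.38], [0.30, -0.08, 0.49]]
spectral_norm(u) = 0.88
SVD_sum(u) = [[0.15, -0.55, 0.5], [0.09, -0.32, 0.29]] + [[-0.12, -0.14, -0.12],[0.21, 0.24, 0.2]]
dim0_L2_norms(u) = [0.3, 0.69, 0.62]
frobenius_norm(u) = 0.98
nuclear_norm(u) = 1.31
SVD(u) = [[-0.86, -0.50], [-0.5, 0.86]] @ diag([0.8758045462983249, 0.4368825891280001]) @ [[-0.20,  0.73,  -0.66],[0.56,  0.64,  0.53]]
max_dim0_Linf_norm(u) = 0.69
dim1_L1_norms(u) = [1.1, 0.87]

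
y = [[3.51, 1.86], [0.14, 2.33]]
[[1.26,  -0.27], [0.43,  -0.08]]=y @ [[0.27, -0.06], [0.17, -0.03]]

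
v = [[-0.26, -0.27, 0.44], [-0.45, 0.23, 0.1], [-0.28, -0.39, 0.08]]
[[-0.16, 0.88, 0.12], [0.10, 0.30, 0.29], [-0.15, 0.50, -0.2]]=v @ [[-0.05, -0.66, -0.13],[0.39, -0.56, 0.73],[-0.15, 1.27, 0.64]]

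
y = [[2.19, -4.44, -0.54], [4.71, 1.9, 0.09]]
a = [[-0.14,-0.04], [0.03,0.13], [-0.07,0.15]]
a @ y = [[-0.50,0.55,0.07],[0.68,0.11,-0.0],[0.55,0.6,0.05]]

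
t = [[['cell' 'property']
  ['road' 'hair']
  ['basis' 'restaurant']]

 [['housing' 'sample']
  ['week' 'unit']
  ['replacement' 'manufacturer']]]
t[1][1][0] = 'week'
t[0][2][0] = 'basis'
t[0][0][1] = 'property'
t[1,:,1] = ['sample', 'unit', 'manufacturer']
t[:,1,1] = ['hair', 'unit']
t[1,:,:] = [['housing', 'sample'], ['week', 'unit'], ['replacement', 'manufacturer']]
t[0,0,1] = 'property'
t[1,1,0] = 'week'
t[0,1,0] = 'road'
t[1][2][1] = 'manufacturer'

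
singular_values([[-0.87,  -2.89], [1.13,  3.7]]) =[4.91, 0.01]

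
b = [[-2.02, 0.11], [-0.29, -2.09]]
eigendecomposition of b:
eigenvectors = [[-0.10-0.51j, -0.10+0.51j],[0.85+0.00j, (0.85-0j)]]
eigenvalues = [(-2.06+0.18j), (-2.06-0.18j)]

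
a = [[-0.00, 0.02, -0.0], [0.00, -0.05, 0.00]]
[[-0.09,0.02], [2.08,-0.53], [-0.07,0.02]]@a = [[0.00, -0.0, 0.0],[0.00, 0.07, 0.00],[0.00, -0.0, 0.00]]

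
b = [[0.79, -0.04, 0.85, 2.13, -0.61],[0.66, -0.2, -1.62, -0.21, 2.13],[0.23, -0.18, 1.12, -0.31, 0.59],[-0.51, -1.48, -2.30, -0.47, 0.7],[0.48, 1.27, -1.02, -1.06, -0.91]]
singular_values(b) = [3.98, 2.56, 1.85, 1.73, 0.42]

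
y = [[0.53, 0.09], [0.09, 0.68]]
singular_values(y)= [0.72, 0.49]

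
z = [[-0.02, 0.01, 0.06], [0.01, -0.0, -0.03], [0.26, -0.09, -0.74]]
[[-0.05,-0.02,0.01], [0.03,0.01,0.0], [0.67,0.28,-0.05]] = z @ [[0.04,0.24,0.54], [0.11,0.22,0.81], [-0.9,-0.32,0.16]]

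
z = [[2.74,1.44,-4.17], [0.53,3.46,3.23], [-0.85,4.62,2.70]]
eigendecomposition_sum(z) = [[-0.3,0.95,-0.97], [0.19,-0.60,0.62], [-0.25,0.81,-0.83]] + [[2.94, 3.57, -0.8], [0.45, 0.55, -0.12], [-0.46, -0.56, 0.13]] + [[0.1, -3.08, -2.4], [-0.11, 3.51, 2.74], [-0.13, 4.37, 3.4]]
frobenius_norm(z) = 8.89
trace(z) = 8.90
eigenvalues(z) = [-1.73, 3.61, 7.01]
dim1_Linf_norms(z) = [4.17, 3.46, 4.62]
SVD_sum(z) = [[0.41, -1.68, -1.82], [-0.75, 3.05, 3.31], [-0.85, 3.47, 3.76]] + [[2.30,3.13,-2.37],[0.49,0.67,-0.50],[0.68,0.93,-0.70]] + [[0.03, -0.01, 0.02],[0.79, -0.26, 0.42],[-0.68, 0.23, -0.36]]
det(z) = -43.78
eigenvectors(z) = [[-0.69, 0.98, -0.48], [0.43, 0.15, 0.55], [-0.58, -0.15, 0.68]]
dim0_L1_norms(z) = [4.12, 9.52, 10.1]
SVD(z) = [[-0.34,-0.94,-0.03], [0.62,-0.2,-0.76], [0.71,-0.28,0.65]] @ diag([7.354244551239689, 4.838796181618206, 1.2302595633923485]) @ [[-0.16,0.67,0.73],[-0.50,-0.69,0.52],[-0.85,0.28,-0.45]]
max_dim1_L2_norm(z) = 5.42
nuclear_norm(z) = 13.42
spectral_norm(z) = 7.35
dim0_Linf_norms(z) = [2.74, 4.62, 4.17]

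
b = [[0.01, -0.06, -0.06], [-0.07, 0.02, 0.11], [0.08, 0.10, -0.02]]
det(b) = -0.000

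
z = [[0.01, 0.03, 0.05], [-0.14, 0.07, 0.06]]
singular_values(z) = [0.17, 0.05]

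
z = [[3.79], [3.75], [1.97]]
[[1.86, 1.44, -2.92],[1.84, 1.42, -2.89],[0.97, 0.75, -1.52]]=z @ [[0.49, 0.38, -0.77]]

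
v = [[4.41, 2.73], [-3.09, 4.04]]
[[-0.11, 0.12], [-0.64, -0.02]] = v @ [[0.05, 0.02],[-0.12, 0.01]]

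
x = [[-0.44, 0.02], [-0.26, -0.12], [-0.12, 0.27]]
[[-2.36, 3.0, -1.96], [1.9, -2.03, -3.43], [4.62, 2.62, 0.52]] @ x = [[0.49, -0.94], [0.10, -0.64], [-2.78, -0.08]]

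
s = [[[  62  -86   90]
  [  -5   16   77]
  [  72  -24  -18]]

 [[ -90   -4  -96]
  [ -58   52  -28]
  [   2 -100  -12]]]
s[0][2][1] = -24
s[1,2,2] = -12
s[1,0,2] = -96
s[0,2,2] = -18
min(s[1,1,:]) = -58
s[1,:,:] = [[-90, -4, -96], [-58, 52, -28], [2, -100, -12]]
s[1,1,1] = 52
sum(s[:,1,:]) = 54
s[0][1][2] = 77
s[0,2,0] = 72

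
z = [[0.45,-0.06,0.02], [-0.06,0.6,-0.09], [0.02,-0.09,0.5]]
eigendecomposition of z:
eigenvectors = [[-0.27, 0.83, -0.48], [0.84, 0.45, 0.31], [-0.47, 0.32, 0.82]]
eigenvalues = [0.67, 0.43, 0.45]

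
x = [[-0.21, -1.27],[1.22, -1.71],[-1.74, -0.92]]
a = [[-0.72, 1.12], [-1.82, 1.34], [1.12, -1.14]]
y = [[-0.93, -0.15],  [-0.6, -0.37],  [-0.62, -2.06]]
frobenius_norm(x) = 3.15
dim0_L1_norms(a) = [3.66, 3.6]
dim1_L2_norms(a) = [1.33, 2.26, 1.6]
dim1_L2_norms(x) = [1.29, 2.1, 1.97]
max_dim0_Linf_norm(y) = 2.06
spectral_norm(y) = 2.27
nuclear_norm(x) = 4.45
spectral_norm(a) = 3.04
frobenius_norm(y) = 2.45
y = a + x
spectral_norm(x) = 2.33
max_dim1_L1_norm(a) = 3.16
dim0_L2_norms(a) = [2.26, 2.09]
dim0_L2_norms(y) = [1.27, 2.1]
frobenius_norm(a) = 3.07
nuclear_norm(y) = 3.19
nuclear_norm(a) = 3.47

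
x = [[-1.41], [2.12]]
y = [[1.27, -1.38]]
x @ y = [[-1.79,1.95], [2.69,-2.93]]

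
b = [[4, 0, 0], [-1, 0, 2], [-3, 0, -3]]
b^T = [[4, -1, -3], [0, 0, 0], [0, 2, -3]]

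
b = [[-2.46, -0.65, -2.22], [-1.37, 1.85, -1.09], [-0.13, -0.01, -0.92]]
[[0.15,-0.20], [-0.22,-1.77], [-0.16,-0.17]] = b @ [[-0.21, 0.12], [-0.15, -0.76], [0.21, 0.18]]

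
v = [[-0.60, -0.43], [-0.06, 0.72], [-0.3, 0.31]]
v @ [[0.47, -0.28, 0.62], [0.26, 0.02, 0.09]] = [[-0.39, 0.16, -0.41],[0.16, 0.03, 0.03],[-0.06, 0.09, -0.16]]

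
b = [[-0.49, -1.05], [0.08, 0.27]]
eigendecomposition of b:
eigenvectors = [[-0.99,0.86],  [0.13,-0.51]]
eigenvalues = [-0.36, 0.14]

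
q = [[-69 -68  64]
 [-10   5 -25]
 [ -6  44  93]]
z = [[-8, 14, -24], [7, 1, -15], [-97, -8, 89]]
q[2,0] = -6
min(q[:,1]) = -68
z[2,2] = 89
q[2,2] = 93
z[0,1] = 14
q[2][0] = -6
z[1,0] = 7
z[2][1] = -8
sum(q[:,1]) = -19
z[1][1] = 1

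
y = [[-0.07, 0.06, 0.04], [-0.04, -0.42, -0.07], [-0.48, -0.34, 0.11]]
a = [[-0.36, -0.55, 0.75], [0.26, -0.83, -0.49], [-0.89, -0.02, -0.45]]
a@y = [[-0.31,  -0.05,  0.11],[0.25,  0.53,  0.01],[0.28,  0.11,  -0.08]]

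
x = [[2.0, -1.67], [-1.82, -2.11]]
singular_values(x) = [2.79, 2.6]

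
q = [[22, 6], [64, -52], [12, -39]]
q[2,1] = -39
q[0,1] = 6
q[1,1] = -52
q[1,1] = -52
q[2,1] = -39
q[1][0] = 64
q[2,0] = 12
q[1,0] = 64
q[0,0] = 22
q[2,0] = 12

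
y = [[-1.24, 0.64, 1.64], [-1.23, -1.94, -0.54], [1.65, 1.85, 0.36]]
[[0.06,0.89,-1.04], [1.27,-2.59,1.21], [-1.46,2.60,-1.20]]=y @[[-0.67, 0.44, -0.39], [-0.11, 0.91, -0.13], [-0.43, 0.52, -0.88]]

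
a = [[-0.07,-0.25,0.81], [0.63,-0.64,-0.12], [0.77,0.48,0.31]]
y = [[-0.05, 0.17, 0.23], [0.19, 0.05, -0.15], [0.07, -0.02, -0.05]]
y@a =[[0.29, 0.01, 0.01], [-0.10, -0.15, 0.1], [-0.06, -0.03, 0.04]]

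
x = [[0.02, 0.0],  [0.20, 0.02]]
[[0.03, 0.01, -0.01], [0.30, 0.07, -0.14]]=x @ [[1.69, 0.41, -0.59], [-1.72, -0.56, -1.1]]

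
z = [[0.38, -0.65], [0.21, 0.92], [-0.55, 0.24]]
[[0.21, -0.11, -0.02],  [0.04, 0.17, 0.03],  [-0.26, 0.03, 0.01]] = z @[[0.44, 0.03, -0.0], [-0.06, 0.18, 0.03]]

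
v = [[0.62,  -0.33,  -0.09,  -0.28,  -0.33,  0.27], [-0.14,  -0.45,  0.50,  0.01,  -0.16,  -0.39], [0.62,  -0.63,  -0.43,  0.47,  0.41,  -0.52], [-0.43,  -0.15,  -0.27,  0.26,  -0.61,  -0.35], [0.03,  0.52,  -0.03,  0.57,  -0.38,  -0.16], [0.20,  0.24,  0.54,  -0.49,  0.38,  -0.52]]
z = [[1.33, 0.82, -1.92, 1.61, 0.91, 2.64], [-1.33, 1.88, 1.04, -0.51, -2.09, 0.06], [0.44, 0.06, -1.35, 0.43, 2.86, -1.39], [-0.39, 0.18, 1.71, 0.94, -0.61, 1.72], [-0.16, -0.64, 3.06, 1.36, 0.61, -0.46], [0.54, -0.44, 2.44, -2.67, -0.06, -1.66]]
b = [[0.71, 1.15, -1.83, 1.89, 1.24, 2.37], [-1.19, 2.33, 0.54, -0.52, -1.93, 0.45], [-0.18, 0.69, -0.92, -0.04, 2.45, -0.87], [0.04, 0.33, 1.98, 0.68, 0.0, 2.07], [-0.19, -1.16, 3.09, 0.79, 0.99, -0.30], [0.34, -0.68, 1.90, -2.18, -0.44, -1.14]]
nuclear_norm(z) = 18.19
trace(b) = 2.65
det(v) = -0.36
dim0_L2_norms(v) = [1.01, 1.03, 0.9, 0.97, 0.98, 0.96]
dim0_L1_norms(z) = [4.19, 4.02, 11.52, 7.52, 7.14, 7.93]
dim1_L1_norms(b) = [9.19, 6.96, 5.15, 5.1, 6.52, 6.68]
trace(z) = 1.75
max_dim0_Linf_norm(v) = 0.63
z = b + v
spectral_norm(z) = 5.89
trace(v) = -0.90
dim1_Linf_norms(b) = [2.37, 2.33, 2.45, 2.07, 3.09, 2.18]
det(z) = -148.74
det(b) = -71.67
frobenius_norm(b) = 8.20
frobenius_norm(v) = 2.39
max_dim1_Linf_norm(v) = 0.63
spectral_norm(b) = 5.37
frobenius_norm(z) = 8.70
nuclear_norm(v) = 5.50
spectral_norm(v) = 1.32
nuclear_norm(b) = 17.19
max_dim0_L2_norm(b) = 4.64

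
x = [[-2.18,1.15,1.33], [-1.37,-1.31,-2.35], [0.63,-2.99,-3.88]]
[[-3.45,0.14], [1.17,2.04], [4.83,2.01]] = x@ [[0.89, -0.41], [-0.39, 0.2], [-0.8, -0.74]]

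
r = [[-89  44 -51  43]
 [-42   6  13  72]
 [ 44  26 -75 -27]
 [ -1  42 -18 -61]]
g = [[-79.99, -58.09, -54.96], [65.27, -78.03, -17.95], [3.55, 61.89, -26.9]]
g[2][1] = 61.89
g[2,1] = 61.89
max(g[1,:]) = 65.27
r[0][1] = 44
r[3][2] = -18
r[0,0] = -89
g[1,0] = 65.27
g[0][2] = -54.96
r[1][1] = 6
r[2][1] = 26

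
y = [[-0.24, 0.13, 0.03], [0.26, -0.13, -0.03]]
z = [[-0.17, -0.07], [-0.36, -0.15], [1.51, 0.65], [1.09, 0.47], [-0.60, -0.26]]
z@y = [[0.02, -0.01, -0.00], [0.05, -0.03, -0.01], [-0.19, 0.11, 0.03], [-0.14, 0.08, 0.02], [0.08, -0.04, -0.01]]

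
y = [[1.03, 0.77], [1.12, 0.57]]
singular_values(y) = [1.79, 0.15]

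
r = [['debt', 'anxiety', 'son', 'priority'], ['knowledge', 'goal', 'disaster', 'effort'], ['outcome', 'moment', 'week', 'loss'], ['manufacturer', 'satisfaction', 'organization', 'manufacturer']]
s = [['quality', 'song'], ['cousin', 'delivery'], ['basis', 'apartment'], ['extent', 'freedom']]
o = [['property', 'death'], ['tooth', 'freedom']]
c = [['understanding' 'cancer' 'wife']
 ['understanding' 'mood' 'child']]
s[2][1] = 'apartment'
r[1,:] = ['knowledge', 'goal', 'disaster', 'effort']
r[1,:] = ['knowledge', 'goal', 'disaster', 'effort']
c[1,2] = 'child'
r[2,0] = 'outcome'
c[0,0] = 'understanding'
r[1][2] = 'disaster'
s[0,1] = 'song'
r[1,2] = 'disaster'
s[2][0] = 'basis'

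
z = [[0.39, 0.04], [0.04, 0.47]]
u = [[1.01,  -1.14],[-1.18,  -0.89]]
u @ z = [[0.35, -0.5],[-0.50, -0.47]]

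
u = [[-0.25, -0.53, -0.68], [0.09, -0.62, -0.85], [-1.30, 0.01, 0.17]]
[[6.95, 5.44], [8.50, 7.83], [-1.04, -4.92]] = u@[[-0.67, 2.9],[1.72, -3.23],[-11.32, -6.55]]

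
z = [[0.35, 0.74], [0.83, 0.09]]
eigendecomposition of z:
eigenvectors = [[0.74,-0.62], [0.67,0.78]]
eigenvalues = [1.01, -0.57]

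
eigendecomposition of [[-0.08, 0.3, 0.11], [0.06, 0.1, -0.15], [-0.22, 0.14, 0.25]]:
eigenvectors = [[0.75+0.00j, 0.75-0.00j, 0.46+0.00j], [(0.01+0.29j), (0.01-0.29j), 0.71+0.00j], [(0.58+0.17j), (0.58-0.17j), -0.54+0.00j]]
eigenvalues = [(0.01+0.14j), (0.01-0.14j), (0.25+0j)]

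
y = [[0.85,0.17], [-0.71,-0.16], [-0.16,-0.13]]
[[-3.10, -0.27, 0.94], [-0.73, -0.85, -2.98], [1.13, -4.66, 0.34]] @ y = [[-2.59,-0.61], [0.46,0.4], [4.21,0.89]]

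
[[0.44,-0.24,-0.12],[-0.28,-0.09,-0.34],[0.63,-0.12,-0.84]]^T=[[0.44, -0.28, 0.63], [-0.24, -0.09, -0.12], [-0.12, -0.34, -0.84]]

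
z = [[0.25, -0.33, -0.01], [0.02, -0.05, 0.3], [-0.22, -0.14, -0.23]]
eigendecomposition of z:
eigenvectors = [[-0.93+0.00j, (-0.35-0.23j), (-0.35+0.23j)],[(0.2+0j), -0.65+0.00j, -0.65-0.00j],[(0.32+0j), (0.3-0.56j), 0.30+0.56j]]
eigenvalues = [(0.33+0j), (-0.18+0.27j), (-0.18-0.27j)]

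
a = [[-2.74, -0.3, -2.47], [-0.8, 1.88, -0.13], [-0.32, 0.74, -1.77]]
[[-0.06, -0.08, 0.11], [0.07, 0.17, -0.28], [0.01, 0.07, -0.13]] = a @ [[0.01,0.02,-0.03],[0.04,0.10,-0.16],[0.01,-0.0,0.01]]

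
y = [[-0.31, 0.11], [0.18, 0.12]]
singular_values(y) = [0.36, 0.16]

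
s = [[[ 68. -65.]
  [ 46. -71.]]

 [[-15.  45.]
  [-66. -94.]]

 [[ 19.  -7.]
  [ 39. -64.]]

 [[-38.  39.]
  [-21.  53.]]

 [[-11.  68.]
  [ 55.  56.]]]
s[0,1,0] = 46.0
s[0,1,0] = 46.0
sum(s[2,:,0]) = 58.0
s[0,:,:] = [[68.0, -65.0], [46.0, -71.0]]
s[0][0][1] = -65.0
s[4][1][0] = 55.0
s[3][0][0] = -38.0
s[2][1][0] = 39.0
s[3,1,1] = 53.0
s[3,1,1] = 53.0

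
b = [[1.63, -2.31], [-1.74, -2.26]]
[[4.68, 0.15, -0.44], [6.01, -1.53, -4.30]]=b@[[-0.43, 0.50, 1.16], [-2.33, 0.29, 1.01]]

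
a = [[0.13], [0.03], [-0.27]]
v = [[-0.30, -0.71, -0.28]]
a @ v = [[-0.04, -0.09, -0.04],[-0.01, -0.02, -0.01],[0.08, 0.19, 0.08]]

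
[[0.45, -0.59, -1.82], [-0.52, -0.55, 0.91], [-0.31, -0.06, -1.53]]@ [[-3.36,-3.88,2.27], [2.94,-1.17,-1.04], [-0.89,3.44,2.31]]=[[-1.63,-7.32,-2.57], [-0.68,5.79,1.49], [2.23,-3.99,-4.18]]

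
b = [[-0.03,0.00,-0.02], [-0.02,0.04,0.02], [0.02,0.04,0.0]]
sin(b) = [[-0.03,  0.00,  -0.02], [-0.02,  0.04,  0.02], [0.02,  0.04,  -0.00]]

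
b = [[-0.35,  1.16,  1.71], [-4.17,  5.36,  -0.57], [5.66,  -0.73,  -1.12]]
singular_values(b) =[8.29, 3.54, 1.82]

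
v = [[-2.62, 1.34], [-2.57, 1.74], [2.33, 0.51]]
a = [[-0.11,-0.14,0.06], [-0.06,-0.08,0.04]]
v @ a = [[0.21, 0.26, -0.10], [0.18, 0.22, -0.08], [-0.29, -0.37, 0.16]]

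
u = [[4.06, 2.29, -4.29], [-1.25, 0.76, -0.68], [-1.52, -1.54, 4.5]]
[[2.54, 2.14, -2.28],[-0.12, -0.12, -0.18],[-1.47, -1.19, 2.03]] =u @ [[0.34, 0.3, -0.11], [0.3, 0.27, -0.07], [-0.11, -0.07, 0.39]]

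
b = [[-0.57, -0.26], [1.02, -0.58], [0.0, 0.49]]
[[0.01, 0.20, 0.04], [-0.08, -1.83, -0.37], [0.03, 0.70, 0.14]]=b @ [[-0.04, -0.99, -0.20], [0.06, 1.42, 0.29]]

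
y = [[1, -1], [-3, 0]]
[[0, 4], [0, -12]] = y@ [[0, 4], [0, 0]]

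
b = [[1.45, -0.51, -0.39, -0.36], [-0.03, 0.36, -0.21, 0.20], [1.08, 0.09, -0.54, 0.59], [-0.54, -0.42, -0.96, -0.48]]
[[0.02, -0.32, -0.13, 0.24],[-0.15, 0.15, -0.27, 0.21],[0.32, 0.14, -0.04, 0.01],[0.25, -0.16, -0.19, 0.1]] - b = [[-1.43, 0.19, 0.26, 0.6], [-0.12, -0.21, -0.06, 0.01], [-0.76, 0.05, 0.5, -0.58], [0.79, 0.26, 0.77, 0.58]]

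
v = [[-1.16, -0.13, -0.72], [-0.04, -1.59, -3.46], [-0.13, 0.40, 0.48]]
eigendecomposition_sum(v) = [[(-1.31+0j), 0.13-0.00j, (-0.29+0j)], [-0.95+0.00j, 0.10-0.00j, (-0.21+0j)], [0.13-0.00j, (-0.01+0j), 0.03-0.00j]] + [[0.07+0.03j,-0.13-0.09j,(-0.21-0.38j)], [0.46+0.08j,-0.84-0.36j,-1.62-1.94j], [(-0.13-0.09j),(0.21+0.23j),(0.23+0.82j)]] + [[0.07-0.03j, (-0.13+0.09j), (-0.21+0.38j)], [0.46-0.08j, -0.84+0.36j, (-1.62+1.94j)], [-0.13+0.09j, (0.21-0.23j), (0.23-0.82j)]]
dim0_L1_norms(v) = [1.33, 2.12, 4.66]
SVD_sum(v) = [[-0.05, -0.32, -0.71], [-0.24, -1.57, -3.45], [0.04, 0.25, 0.54]] + [[-1.11, 0.21, -0.02], [0.2, -0.04, 0.0], [-0.19, 0.04, -0.00]] + [[-0.00, -0.02, 0.01], [0.00, 0.02, -0.01], [0.02, 0.12, -0.06]]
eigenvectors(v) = [[-0.81+0.00j, (0.16+0.03j), (0.16-0.03j)],[(-0.59+0j), 0.94+0.00j, (0.94-0j)],[(0.08+0j), -0.29-0.13j, (-0.29+0.13j)]]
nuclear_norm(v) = 5.22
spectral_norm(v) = 3.93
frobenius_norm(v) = 4.10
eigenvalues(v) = [(-1.18+0j), (-0.54+0.48j), (-0.54-0.48j)]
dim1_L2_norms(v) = [1.37, 3.81, 0.64]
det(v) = -0.62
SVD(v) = [[-0.2, 0.97, -0.14], [-0.97, -0.17, 0.18], [0.15, 0.17, 0.97]] @ diag([3.9271771777357123, 1.1611408238481924, 0.1361300916950626]) @ [[0.06, 0.41, 0.91], [-0.98, 0.19, -0.02], [0.18, 0.89, -0.42]]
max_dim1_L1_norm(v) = 5.09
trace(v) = -2.27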